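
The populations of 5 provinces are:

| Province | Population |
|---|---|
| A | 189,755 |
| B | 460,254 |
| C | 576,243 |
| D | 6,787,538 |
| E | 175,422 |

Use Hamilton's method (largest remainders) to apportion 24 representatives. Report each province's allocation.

A 1, B 1, C 2, D 20, E 0

Standard divisor: 8189212 ÷ 24 ≈ 341217.167.
Standard quotas: A 0.5561, B 1.3489, C 1.6888, D 19.8921, E 0.5141.
Lower quotas: A 0, B 1, C 1, D 19, E 0 (sum 21, leaving 3 seats).
Remainders in descending order: D 0.8921, C 0.6888, A 0.5561, E 0.5141, B 0.3489.
The surplus seats go to D, C, A.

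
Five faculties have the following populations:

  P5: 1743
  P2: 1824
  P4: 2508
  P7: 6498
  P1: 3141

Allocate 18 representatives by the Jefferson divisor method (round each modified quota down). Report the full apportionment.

P5: 2, P2: 2, P4: 3, P7: 8, P1: 3

Standard divisor 15714/18 ≈ 873; standard quotas: P5 1.997, P2 2.089, P4 2.873, P7 7.443, P1 3.598.
Rounding down gives 1, 2, 2, 7, 3 = 15 seats, so the divisor must be adjusted.
With modified divisor 800: modified quotas P5 2.179, P2 2.280, P4 3.135, P7 8.123, P1 3.926.
Rounding down: P5 2, P2 2, P4 3, P7 8, P1 3 (total 18).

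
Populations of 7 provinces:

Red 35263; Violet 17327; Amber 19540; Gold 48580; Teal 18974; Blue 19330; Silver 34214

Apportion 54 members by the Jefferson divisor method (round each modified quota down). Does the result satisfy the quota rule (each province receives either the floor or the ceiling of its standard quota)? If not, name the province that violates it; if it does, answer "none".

Standard quotas: Red 9.855, Violet 4.842, Amber 5.461, Gold 13.576, Teal 5.303, Blue 5.402, Silver 9.562.
Jefferson allocation: Red 10, Violet 5, Amber 5, Gold 14, Teal 5, Blue 5, Silver 10.
Every allocation lies between the lower and upper quota.

none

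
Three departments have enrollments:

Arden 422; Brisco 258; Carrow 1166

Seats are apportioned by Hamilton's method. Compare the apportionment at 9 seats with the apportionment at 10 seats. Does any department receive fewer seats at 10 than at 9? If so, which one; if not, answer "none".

none

At 9 seats: Arden 2, Brisco 1, Carrow 6.
At 10 seats: Arden 2, Brisco 2, Carrow 6.
No department's allocation decreased.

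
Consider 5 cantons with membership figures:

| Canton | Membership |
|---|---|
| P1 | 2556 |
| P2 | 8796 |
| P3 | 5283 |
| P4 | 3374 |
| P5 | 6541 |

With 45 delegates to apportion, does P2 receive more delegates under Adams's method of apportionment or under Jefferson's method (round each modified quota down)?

Jefferson

Adams: P1 5, P2 14, P3 9, P4 6, P5 11.
Jefferson: P1 4, P2 15, P3 9, P4 6, P5 11.
P2 gets 14 under Adams and 15 under Jefferson.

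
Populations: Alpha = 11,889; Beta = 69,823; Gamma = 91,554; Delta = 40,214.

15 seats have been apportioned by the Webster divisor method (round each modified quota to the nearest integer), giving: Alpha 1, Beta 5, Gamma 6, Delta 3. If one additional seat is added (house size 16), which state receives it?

Priority for the next seat is population ÷ (current seats + 0.5).
Priorities: Alpha 7926.000, Beta 12695.091, Gamma 14085.231, Delta 11489.714.
Highest priority: Gamma.

Gamma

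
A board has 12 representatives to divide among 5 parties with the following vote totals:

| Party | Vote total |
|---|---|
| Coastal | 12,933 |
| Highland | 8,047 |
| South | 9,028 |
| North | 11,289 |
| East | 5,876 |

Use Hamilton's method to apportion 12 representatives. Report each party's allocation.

The standard divisor is 47173/12 ≈ 3931.083.
Standard quotas: Coastal 3.2899, Highland 2.0470, South 2.2966, North 2.8717, East 1.4948.
Lower quotas: Coastal 3, Highland 2, South 2, North 2, East 1 (sum 10, leaving 2 seats).
Remainders in descending order: North 0.8717, East 0.4948, South 0.2966, Coastal 0.2899, Highland 0.0470.
Largest remainders: North, East receive the extra seats.

Coastal 3, Highland 2, South 2, North 3, East 2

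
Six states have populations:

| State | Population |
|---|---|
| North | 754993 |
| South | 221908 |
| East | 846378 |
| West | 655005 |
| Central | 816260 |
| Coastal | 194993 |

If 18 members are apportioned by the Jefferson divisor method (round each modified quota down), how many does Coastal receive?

1

Standard divisor 3489537/18 ≈ 193863.167; standard quotas: North 3.894, South 1.145, East 4.366, West 3.379, Central 4.210, Coastal 1.006.
Rounding down gives 3, 1, 4, 3, 4, 1 = 16 seats, so the divisor must be adjusted.
With modified divisor 166500: modified quotas North 4.534, South 1.333, East 5.083, West 3.934, Central 4.902, Coastal 1.171.
Rounding down: North 4, South 1, East 5, West 3, Central 4, Coastal 1 (total 18).
Coastal receives 1.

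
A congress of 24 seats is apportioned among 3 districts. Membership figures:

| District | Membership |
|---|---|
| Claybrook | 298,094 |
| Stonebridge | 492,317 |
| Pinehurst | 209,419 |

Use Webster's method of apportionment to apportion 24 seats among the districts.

Claybrook=7, Stonebridge=12, Pinehurst=5

Standard divisor 999830/24 ≈ 41659.583; standard quotas: Claybrook 7.155, Stonebridge 11.818, Pinehurst 5.027.
Rounding to the nearest integer gives Claybrook 7, Stonebridge 12, Pinehurst 5 — total 24, matching the house size, so no adjustment is needed.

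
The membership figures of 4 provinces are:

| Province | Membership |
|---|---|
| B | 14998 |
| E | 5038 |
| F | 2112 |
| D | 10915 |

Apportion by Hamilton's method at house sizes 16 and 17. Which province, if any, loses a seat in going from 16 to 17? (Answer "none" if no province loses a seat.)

At 16 seats: B 7, E 3, F 1, D 5.
At 17 seats: B 8, E 2, F 1, D 6.
E drops from 3 to 2.

E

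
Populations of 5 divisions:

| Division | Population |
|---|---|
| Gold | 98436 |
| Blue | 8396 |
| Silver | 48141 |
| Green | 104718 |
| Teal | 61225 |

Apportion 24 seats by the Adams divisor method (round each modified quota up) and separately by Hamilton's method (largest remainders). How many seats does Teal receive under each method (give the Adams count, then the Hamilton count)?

Adams: Gold 7, Blue 1, Silver 4, Green 7, Teal 5.
Hamilton: Gold 7, Blue 1, Silver 4, Green 8, Teal 4.
Teal gets 5 under Adams and 4 under Hamilton.

5 and 4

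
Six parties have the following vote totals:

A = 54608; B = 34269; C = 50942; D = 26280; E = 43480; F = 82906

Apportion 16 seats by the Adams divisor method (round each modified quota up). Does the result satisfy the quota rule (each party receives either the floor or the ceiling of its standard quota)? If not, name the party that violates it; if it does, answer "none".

none

Standard quotas: A 2.987, B 1.875, C 2.787, D 1.438, E 2.379, F 4.535.
Adams allocation: A 3, B 2, C 3, D 2, E 2, F 4.
Every allocation lies between the lower and upper quota.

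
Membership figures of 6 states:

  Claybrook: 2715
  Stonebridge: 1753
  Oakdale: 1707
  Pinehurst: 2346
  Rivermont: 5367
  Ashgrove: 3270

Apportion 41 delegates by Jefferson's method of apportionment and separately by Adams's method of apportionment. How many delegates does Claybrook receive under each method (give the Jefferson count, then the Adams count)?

Jefferson: Claybrook 6, Stonebridge 4, Oakdale 4, Pinehurst 6, Rivermont 13, Ashgrove 8.
Adams: Claybrook 7, Stonebridge 4, Oakdale 4, Pinehurst 6, Rivermont 12, Ashgrove 8.
Claybrook gets 6 under Jefferson and 7 under Adams.

6 and 7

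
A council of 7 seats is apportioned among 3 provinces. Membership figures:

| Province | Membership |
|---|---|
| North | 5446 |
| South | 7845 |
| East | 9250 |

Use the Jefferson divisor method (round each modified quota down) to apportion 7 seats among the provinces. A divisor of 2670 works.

North 2, South 2, East 3

With modified divisor 2670: modified quotas North 2.040, South 2.938, East 3.464.
Rounding down: North 2, South 2, East 3 (total 7).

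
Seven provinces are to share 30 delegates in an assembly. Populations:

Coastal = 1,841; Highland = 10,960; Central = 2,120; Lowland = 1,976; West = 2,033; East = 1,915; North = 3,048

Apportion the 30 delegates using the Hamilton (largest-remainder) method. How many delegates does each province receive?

The standard divisor is 23893/30 ≈ 796.433.
Standard quotas: Coastal 2.3116, Highland 13.7614, Central 2.6619, Lowland 2.4811, West 2.5526, East 2.4045, North 3.8271.
Lower quotas: Coastal 2, Highland 13, Central 2, Lowland 2, West 2, East 2, North 3 (sum 26, leaving 4 seats).
Remainders in descending order: North 0.8271, Highland 0.7614, Central 0.6619, West 0.5526, Lowland 0.4811, East 0.4045, Coastal 0.3116.
The surplus seats go to North, Highland, Central, West.

Coastal: 2, Highland: 14, Central: 3, Lowland: 2, West: 3, East: 2, North: 4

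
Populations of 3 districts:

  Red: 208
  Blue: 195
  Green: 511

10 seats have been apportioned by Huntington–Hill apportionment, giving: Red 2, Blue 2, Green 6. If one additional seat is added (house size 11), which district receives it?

Red

Priority for the next seat is population ÷ (√(s·(s+1))).
Priorities: Red 84.916, Blue 79.608, Green 78.849.
Highest priority: Red.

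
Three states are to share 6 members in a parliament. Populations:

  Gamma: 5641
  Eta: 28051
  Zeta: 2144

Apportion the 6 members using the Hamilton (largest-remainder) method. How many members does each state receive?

Total 35836; standard divisor 35836/6 ≈ 5972.667.
Standard quotas: Gamma 0.9445, Eta 4.6966, Zeta 0.3590.
Lower quotas: Gamma 0, Eta 4, Zeta 0 (sum 4, leaving 2 seats).
Remainders in descending order: Gamma 0.9445, Eta 0.6966, Zeta 0.3590.
The surplus seats go to Gamma, Eta.

Gamma=1; Eta=5; Zeta=0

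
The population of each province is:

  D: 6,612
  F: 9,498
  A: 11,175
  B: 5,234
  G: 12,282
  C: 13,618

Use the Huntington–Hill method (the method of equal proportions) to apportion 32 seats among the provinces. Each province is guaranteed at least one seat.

D 4, F 5, A 6, B 3, G 7, C 7

With divisor 1857: modified quotas D 3.561, F 5.115, A 6.018, B 2.819, G 6.614, C 7.333.
Geometric-mean thresholds: D √(3·4)=3.464, F √(5·6)=5.477, A √(6·7)=6.481, B √(2·3)=2.449, G √(6·7)=6.481, C √(7·8)=7.483.
Each quota rounded against its threshold gives D 4, F 5, A 6, B 3, G 7, C 7 (total 32).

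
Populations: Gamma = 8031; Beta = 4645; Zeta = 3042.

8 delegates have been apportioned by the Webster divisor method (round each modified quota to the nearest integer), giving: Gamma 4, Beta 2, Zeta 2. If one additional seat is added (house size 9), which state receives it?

Priority for the next seat is population ÷ (current seats + 0.5).
Priorities: Gamma 1784.667, Beta 1858.000, Zeta 1216.800.
Highest priority: Beta.

Beta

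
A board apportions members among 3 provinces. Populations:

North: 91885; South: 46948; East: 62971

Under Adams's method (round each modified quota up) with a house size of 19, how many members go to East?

6

Standard divisor 201804/19 ≈ 10621.263; standard quotas: North 8.651, South 4.420, East 5.929.
Rounding up gives 9, 5, 6 = 20 seats, so the divisor must be adjusted.
With modified divisor 11600: modified quotas North 7.921, South 4.047, East 5.429.
Rounding up: North 8, South 5, East 6 (total 19).
East receives 6.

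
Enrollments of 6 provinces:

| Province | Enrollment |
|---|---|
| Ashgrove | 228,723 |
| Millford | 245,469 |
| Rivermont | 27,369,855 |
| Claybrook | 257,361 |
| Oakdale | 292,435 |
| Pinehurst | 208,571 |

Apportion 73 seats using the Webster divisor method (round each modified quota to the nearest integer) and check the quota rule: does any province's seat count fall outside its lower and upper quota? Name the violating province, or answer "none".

Standard quotas: Ashgrove 0.584, Millford 0.626, Rivermont 69.854, Claybrook 0.657, Oakdale 0.746, Pinehurst 0.532.
Webster allocation: Ashgrove 1, Millford 1, Rivermont 68, Claybrook 1, Oakdale 1, Pinehurst 1.
Rivermont has quota 69.854 (lower 69, upper 70) but receives 68 — outside the quota interval.

Rivermont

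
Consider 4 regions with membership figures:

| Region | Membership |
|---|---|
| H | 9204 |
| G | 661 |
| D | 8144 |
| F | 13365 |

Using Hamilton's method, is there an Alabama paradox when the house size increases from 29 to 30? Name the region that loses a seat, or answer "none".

At 29 seats: H 8, G 1, D 8, F 12.
At 30 seats: H 9, G 0, D 8, F 13.
G drops from 1 to 0.

G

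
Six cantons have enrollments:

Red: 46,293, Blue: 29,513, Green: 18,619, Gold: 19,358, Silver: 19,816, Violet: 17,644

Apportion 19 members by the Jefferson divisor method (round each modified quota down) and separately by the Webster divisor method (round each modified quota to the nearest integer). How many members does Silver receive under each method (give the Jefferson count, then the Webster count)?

2 and 3

Jefferson: Red 7, Blue 4, Green 2, Gold 2, Silver 2, Violet 2.
Webster: Red 6, Blue 4, Green 2, Gold 2, Silver 3, Violet 2.
Silver gets 2 under Jefferson and 3 under Webster.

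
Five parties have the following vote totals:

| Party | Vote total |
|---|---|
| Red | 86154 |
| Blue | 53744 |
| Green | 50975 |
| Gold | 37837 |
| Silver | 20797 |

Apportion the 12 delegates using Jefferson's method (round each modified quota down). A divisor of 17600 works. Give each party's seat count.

Red 4, Blue 3, Green 2, Gold 2, Silver 1

With modified divisor 17600: modified quotas Red 4.895, Blue 3.054, Green 2.896, Gold 2.150, Silver 1.182.
Rounding down: Red 4, Blue 3, Green 2, Gold 2, Silver 1 (total 12).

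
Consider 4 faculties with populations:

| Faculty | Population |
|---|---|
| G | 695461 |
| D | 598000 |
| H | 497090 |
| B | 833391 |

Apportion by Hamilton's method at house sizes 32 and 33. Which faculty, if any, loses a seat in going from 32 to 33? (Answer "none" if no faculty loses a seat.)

none

At 32 seats: G 9, D 7, H 6, B 10.
At 33 seats: G 9, D 8, H 6, B 10.
No faculty's allocation decreased.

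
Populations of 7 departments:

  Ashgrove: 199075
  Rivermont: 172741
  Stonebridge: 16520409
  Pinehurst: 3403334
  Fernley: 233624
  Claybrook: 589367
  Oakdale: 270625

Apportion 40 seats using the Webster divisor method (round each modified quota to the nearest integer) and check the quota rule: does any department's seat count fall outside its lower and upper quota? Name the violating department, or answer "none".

Standard quotas: Ashgrove 0.372, Rivermont 0.323, Stonebridge 30.895, Pinehurst 6.365, Fernley 0.437, Claybrook 1.102, Oakdale 0.506.
Webster allocation: Ashgrove 0, Rivermont 0, Stonebridge 32, Pinehurst 6, Fernley 0, Claybrook 1, Oakdale 1.
Stonebridge has quota 30.895 (lower 30, upper 31) but receives 32 — outside the quota interval.

Stonebridge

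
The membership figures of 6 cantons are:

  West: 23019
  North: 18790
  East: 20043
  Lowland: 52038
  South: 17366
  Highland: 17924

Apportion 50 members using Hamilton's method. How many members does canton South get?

The standard divisor is 149180/50 ≈ 2983.6.
Standard quotas: West 7.7152, North 6.2978, East 6.7177, Lowland 17.4413, South 5.8205, Highland 6.0075.
Lower quotas: West 7, North 6, East 6, Lowland 17, South 5, Highland 6 (sum 47, leaving 3 seats).
Remainders in descending order: South 0.8205, East 0.7177, West 0.7152, Lowland 0.4413, North 0.2978, Highland 0.0075.
Largest remainders: South, East, West receive the extra seats.
South receives 6.

6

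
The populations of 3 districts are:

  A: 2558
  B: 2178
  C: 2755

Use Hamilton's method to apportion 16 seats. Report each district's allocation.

The standard divisor is 7491/16 ≈ 468.188.
Standard quotas: A 5.464, B 4.652, C 5.884.
Lower quotas: A 5, B 4, C 5 (sum 14, leaving 2 seats).
Remainders in descending order: C 0.884, B 0.652, A 0.464.
Largest remainders: C, B receive the extra seats.

A 5, B 5, C 6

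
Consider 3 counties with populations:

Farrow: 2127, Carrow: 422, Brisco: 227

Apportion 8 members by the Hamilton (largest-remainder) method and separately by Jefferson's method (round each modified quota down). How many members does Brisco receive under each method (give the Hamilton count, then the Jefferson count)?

Hamilton: Farrow 6, Carrow 1, Brisco 1.
Jefferson: Farrow 7, Carrow 1, Brisco 0.
Brisco gets 1 under Hamilton and 0 under Jefferson.

1 and 0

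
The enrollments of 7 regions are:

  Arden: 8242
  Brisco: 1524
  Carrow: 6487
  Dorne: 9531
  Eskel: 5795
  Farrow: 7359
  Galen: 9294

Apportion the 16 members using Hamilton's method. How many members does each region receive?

Arden 3; Brisco 1; Carrow 2; Dorne 3; Eskel 2; Farrow 2; Galen 3

The standard divisor is 48232/16 ≈ 3014.5.
Standard quotas: Arden 2.7341, Brisco 0.5056, Carrow 2.1519, Dorne 3.1617, Eskel 1.9224, Farrow 2.4412, Galen 3.0831.
Lower quotas: Arden 2, Brisco 0, Carrow 2, Dorne 3, Eskel 1, Farrow 2, Galen 3 (sum 13, leaving 3 seats).
Remainders in descending order: Eskel 0.9224, Arden 0.7341, Brisco 0.5056, Farrow 0.4412, Dorne 0.1617, Carrow 0.1519, Galen 0.0831.
Largest remainders: Eskel, Arden, Brisco receive the extra seats.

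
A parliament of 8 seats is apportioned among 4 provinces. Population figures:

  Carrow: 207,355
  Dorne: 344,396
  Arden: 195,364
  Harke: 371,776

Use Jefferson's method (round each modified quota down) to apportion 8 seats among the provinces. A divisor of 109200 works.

Carrow 1; Dorne 3; Arden 1; Harke 3

With modified divisor 109200: modified quotas Carrow 1.899, Dorne 3.154, Arden 1.789, Harke 3.405.
Rounding down: Carrow 1, Dorne 3, Arden 1, Harke 3 (total 8).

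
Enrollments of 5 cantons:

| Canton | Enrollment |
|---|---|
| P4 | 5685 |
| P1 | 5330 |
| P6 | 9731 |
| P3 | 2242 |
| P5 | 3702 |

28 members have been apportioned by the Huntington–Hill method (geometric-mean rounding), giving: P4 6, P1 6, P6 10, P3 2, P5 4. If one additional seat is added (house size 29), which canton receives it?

P6

Priority for the next seat is population ÷ (√(s·(s+1))).
Priorities: P4 877.215, P1 822.437, P6 927.814, P3 915.293, P5 827.792.
Highest priority: P6.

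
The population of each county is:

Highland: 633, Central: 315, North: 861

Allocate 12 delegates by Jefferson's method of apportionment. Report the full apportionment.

Highland 4, Central 2, North 6

Standard divisor 1809/12 ≈ 150.75; standard quotas: Highland 4.199, Central 2.090, North 5.711.
Rounding down gives 4, 2, 5 = 11 seats, so the divisor must be adjusted.
With modified divisor 140: modified quotas Highland 4.521, Central 2.250, North 6.150.
Rounding down: Highland 4, Central 2, North 6 (total 12).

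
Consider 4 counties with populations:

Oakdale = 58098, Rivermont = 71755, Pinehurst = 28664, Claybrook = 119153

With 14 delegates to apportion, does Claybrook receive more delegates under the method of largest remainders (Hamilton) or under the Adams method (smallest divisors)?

Hamilton: Oakdale 3, Rivermont 4, Pinehurst 1, Claybrook 6.
Adams: Oakdale 3, Rivermont 4, Pinehurst 2, Claybrook 5.
Claybrook gets 6 under Hamilton and 5 under Adams.

Hamilton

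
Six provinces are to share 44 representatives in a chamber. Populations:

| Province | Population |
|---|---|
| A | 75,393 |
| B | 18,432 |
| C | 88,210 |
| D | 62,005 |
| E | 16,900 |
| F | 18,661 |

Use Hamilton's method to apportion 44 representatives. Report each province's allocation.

A 12, B 3, C 14, D 10, E 2, F 3

The standard divisor is 279601/44 ≈ 6354.568.
Standard quotas: A 11.8644, B 2.9006, C 13.8814, D 9.7575, E 2.6595, F 2.9366.
Lower quotas: A 11, B 2, C 13, D 9, E 2, F 2 (sum 39, leaving 5 seats).
Remainders in descending order: F 0.9366, B 0.9006, C 0.8814, A 0.8644, D 0.7575, E 0.6595.
The surplus seats go to F, B, C, A, D.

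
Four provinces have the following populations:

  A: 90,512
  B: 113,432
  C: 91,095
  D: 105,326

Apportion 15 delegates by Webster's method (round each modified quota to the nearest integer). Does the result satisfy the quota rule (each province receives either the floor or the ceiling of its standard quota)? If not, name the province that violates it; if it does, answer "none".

Standard quotas: A 3.391, B 4.250, C 3.413, D 3.946.
Webster allocation: A 3, B 4, C 4, D 4.
Every allocation lies between the lower and upper quota.

none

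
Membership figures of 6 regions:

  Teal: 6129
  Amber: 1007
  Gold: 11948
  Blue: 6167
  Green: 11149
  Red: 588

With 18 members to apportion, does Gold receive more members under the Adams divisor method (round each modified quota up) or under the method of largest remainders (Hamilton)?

Adams: Teal 3, Amber 1, Gold 5, Blue 3, Green 5, Red 1.
Hamilton: Teal 3, Amber 1, Gold 6, Blue 3, Green 5, Red 0.
Gold gets 5 under Adams and 6 under Hamilton.

Hamilton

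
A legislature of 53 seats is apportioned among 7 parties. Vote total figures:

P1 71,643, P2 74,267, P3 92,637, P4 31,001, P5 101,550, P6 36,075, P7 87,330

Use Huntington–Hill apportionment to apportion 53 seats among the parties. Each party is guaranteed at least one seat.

With divisor 9390: modified quotas P1 7.630, P2 7.909, P3 9.865, P4 3.301, P5 10.815, P6 3.842, P7 9.300.
Geometric-mean thresholds: P1 √(7·8)=7.483, P2 √(7·8)=7.483, P3 √(9·10)=9.487, P4 √(3·4)=3.464, P5 √(10·11)=10.488, P6 √(3·4)=3.464, P7 √(9·10)=9.487.
Each quota rounded against its threshold gives P1 8, P2 8, P3 10, P4 3, P5 11, P6 4, P7 9 (total 53).

P1 8, P2 8, P3 10, P4 3, P5 11, P6 4, P7 9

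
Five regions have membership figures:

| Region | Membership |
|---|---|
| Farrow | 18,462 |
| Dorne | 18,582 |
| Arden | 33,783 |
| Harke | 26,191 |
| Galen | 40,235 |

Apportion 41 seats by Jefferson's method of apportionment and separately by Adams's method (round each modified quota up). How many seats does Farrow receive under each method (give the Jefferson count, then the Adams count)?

Jefferson: Farrow 5, Dorne 6, Arden 10, Harke 8, Galen 12.
Adams: Farrow 6, Dorne 6, Arden 10, Harke 8, Galen 11.
Farrow gets 5 under Jefferson and 6 under Adams.

5 and 6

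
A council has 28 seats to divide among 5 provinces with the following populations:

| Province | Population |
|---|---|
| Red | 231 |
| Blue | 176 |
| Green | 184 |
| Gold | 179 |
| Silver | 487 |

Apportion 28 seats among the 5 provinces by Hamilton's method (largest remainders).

Total 1257; standard divisor 1257/28 ≈ 44.893.
Standard quotas: Red 5.146, Blue 3.920, Green 4.099, Gold 3.987, Silver 10.848.
Lower quotas: Red 5, Blue 3, Green 4, Gold 3, Silver 10 (sum 25, leaving 3 seats).
Remainders in descending order: Gold 0.987, Blue 0.920, Silver 0.848, Red 0.146, Green 0.099.
The surplus seats go to Gold, Blue, Silver.

Red 5; Blue 4; Green 4; Gold 4; Silver 11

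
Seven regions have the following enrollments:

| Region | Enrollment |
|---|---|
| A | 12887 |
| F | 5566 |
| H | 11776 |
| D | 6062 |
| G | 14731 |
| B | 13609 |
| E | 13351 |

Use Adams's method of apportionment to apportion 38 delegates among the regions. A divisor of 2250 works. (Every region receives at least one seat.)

A: 6; F: 3; H: 6; D: 3; G: 7; B: 7; E: 6

With modified divisor 2250: modified quotas A 5.728, F 2.474, H 5.234, D 2.694, G 6.547, B 6.048, E 5.934.
Rounding up: A 6, F 3, H 6, D 3, G 7, B 7, E 6 (total 38).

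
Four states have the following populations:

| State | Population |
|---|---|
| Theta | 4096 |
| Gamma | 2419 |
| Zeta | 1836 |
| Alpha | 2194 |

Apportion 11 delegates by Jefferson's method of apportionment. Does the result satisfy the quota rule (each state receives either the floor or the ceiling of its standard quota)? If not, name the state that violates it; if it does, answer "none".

Standard quotas: Theta 4.273, Gamma 2.523, Zeta 1.915, Alpha 2.289.
Jefferson allocation: Theta 5, Gamma 2, Zeta 2, Alpha 2.
Every allocation lies between the lower and upper quota.

none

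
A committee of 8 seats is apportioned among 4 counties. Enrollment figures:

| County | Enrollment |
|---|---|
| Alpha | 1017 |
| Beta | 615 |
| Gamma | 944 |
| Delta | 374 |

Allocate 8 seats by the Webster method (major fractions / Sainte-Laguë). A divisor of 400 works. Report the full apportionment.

Alpha: 3; Beta: 2; Gamma: 2; Delta: 1

With modified divisor 400: modified quotas Alpha 2.542, Beta 1.538, Gamma 2.360, Delta 0.935.
Rounding to the nearest integer: Alpha 3, Beta 2, Gamma 2, Delta 1 (total 8).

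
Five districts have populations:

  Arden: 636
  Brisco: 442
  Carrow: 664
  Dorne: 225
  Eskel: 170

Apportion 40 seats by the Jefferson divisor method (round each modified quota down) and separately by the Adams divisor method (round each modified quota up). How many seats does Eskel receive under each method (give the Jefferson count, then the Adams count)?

3 and 4

Jefferson: Arden 12, Brisco 8, Carrow 13, Dorne 4, Eskel 3.
Adams: Arden 12, Brisco 8, Carrow 12, Dorne 4, Eskel 4.
Eskel gets 3 under Jefferson and 4 under Adams.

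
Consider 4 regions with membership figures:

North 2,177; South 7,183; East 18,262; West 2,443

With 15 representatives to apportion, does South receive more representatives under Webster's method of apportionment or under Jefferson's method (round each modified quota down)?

Webster

Webster: North 1, South 4, East 9, West 1.
Jefferson: North 1, South 3, East 10, West 1.
South gets 4 under Webster and 3 under Jefferson.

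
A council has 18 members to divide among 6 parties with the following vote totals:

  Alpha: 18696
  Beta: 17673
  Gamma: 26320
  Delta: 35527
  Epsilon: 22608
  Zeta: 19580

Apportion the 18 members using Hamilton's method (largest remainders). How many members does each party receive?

Standard divisor: 140404 ÷ 18 ≈ 7800.222.
Standard quotas: Alpha 2.3969, Beta 2.2657, Gamma 3.3743, Delta 4.5546, Epsilon 2.8984, Zeta 2.5102.
Lower quotas: Alpha 2, Beta 2, Gamma 3, Delta 4, Epsilon 2, Zeta 2 (sum 15, leaving 3 seats).
Remainders in descending order: Epsilon 0.8984, Delta 0.5546, Zeta 0.5102, Alpha 0.3969, Gamma 0.3743, Beta 0.2657.
Largest remainders: Epsilon, Delta, Zeta receive the extra seats.

Alpha: 2, Beta: 2, Gamma: 3, Delta: 5, Epsilon: 3, Zeta: 3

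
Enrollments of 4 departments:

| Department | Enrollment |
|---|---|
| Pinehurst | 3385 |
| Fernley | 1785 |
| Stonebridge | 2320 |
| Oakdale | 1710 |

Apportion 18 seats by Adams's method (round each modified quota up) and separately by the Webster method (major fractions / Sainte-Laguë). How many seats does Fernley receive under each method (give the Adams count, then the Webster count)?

4 and 3

Adams: Pinehurst 6, Fernley 4, Stonebridge 5, Oakdale 3.
Webster: Pinehurst 7, Fernley 3, Stonebridge 5, Oakdale 3.
Fernley gets 4 under Adams and 3 under Webster.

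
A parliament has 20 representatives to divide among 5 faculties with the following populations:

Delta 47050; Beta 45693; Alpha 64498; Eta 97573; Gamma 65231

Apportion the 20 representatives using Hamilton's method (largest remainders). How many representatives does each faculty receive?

Delta: 3, Beta: 3, Alpha: 4, Eta: 6, Gamma: 4

Standard divisor: 320045 ÷ 20 ≈ 16002.25.
Standard quotas: Delta 2.9402, Beta 2.8554, Alpha 4.0306, Eta 6.0975, Gamma 4.0764.
Lower quotas: Delta 2, Beta 2, Alpha 4, Eta 6, Gamma 4 (sum 18, leaving 2 seats).
Remainders in descending order: Delta 0.9402, Beta 0.8554, Eta 0.0975, Gamma 0.0764, Alpha 0.0306.
Largest remainders: Delta, Beta receive the extra seats.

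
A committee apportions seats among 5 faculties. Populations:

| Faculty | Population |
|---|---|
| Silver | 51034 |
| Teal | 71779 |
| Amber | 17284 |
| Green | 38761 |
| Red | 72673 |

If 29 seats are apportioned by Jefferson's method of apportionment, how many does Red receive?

Standard divisor 251531/29 ≈ 8673.483; standard quotas: Silver 5.884, Teal 8.276, Amber 1.993, Green 4.469, Red 8.379.
Rounding down gives 5, 8, 1, 4, 8 = 26 seats, so the divisor must be adjusted.
With modified divisor 8000: modified quotas Silver 6.379, Teal 8.972, Amber 2.160, Green 4.845, Red 9.084.
Rounding down: Silver 6, Teal 8, Amber 2, Green 4, Red 9 (total 29).
Red receives 9.

9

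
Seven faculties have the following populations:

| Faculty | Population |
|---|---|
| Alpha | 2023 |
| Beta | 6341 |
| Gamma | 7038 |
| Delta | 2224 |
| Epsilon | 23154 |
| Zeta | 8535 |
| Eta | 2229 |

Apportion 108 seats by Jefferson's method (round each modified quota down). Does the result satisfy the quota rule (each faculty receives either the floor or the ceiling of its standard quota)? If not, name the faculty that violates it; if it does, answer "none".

Epsilon

Standard quotas: Alpha 4.239, Beta 13.286, Gamma 14.747, Delta 4.660, Epsilon 48.515, Zeta 17.883, Eta 4.670.
Jefferson allocation: Alpha 4, Beta 13, Gamma 15, Delta 4, Epsilon 50, Zeta 18, Eta 4.
Epsilon has quota 48.515 (lower 48, upper 49) but receives 50 — outside the quota interval.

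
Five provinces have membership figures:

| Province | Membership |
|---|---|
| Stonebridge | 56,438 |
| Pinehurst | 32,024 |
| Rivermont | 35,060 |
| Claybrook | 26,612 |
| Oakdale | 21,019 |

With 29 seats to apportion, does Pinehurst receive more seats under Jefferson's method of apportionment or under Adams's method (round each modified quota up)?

Jefferson

Jefferson: Stonebridge 10, Pinehurst 6, Rivermont 6, Claybrook 4, Oakdale 3.
Adams: Stonebridge 9, Pinehurst 5, Rivermont 6, Claybrook 5, Oakdale 4.
Pinehurst gets 6 under Jefferson and 5 under Adams.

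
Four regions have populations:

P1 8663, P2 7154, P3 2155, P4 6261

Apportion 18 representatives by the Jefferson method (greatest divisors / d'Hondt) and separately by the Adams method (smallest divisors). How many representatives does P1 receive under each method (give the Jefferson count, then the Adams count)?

7 and 6

Jefferson: P1 7, P2 5, P3 1, P4 5.
Adams: P1 6, P2 5, P3 2, P4 5.
P1 gets 7 under Jefferson and 6 under Adams.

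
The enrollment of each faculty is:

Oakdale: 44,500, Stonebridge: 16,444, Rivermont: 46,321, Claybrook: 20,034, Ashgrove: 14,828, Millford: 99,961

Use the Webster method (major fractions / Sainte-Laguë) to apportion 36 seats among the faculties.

Oakdale=7; Stonebridge=2; Rivermont=7; Claybrook=3; Ashgrove=2; Millford=15

Standard divisor 242088/36 ≈ 6724.667; standard quotas: Oakdale 6.617, Stonebridge 2.445, Rivermont 6.888, Claybrook 2.979, Ashgrove 2.205, Millford 14.865.
Rounding to the nearest integer gives Oakdale 7, Stonebridge 2, Rivermont 7, Claybrook 3, Ashgrove 2, Millford 15 — total 36, matching the house size, so no adjustment is needed.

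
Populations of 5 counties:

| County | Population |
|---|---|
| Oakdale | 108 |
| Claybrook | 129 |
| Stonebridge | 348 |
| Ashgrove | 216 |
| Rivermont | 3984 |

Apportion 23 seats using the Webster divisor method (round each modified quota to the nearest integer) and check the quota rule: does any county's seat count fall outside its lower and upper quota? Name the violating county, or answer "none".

Standard quotas: Oakdale 0.519, Claybrook 0.620, Stonebridge 1.673, Ashgrove 1.038, Rivermont 19.150.
Webster allocation: Oakdale 1, Claybrook 1, Stonebridge 2, Ashgrove 1, Rivermont 18.
Rivermont has quota 19.150 (lower 19, upper 20) but receives 18 — outside the quota interval.

Rivermont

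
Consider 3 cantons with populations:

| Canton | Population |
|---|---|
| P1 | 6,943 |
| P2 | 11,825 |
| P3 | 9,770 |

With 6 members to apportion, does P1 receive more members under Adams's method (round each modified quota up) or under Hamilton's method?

Adams: P1 2, P2 2, P3 2.
Hamilton: P1 1, P2 3, P3 2.
P1 gets 2 under Adams and 1 under Hamilton.

Adams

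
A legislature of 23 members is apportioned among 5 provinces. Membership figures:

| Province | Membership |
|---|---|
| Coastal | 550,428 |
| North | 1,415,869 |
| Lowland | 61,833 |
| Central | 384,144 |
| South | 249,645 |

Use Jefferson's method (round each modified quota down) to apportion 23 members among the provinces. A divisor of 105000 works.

Coastal 5, North 13, Lowland 0, Central 3, South 2

With modified divisor 105000: modified quotas Coastal 5.242, North 13.484, Lowland 0.589, Central 3.659, South 2.378.
Rounding down: Coastal 5, North 13, Lowland 0, Central 3, South 2 (total 23).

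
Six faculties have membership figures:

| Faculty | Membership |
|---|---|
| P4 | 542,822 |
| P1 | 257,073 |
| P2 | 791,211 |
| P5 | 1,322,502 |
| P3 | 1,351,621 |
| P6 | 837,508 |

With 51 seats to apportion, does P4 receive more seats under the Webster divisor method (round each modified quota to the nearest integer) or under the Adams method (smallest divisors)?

Webster: P4 5, P1 3, P2 8, P5 13, P3 14, P6 8.
Adams: P4 6, P1 3, P2 8, P5 13, P3 13, P6 8.
P4 gets 5 under Webster and 6 under Adams.

Adams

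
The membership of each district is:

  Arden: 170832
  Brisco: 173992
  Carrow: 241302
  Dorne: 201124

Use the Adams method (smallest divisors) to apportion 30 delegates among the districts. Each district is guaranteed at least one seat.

Arden 6, Brisco 7, Carrow 9, Dorne 8

Standard divisor 787250/30 ≈ 26241.667; standard quotas: Arden 6.510, Brisco 6.630, Carrow 9.195, Dorne 7.664.
Rounding up gives 7, 7, 10, 8 = 32 seats, so the divisor must be adjusted.
With modified divisor 28600: modified quotas Arden 5.973, Brisco 6.084, Carrow 8.437, Dorne 7.032.
Rounding up: Arden 6, Brisco 7, Carrow 9, Dorne 8 (total 30).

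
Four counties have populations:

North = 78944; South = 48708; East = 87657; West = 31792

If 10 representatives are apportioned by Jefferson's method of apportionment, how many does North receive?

3

Standard divisor 247101/10 ≈ 24710.1; standard quotas: North 3.195, South 1.971, East 3.547, West 1.287.
Rounding down gives 3, 1, 3, 1 = 8 seats, so the divisor must be adjusted.
With modified divisor 20800: modified quotas North 3.795, South 2.342, East 4.214, West 1.528.
Rounding down: North 3, South 2, East 4, West 1 (total 10).
North receives 3.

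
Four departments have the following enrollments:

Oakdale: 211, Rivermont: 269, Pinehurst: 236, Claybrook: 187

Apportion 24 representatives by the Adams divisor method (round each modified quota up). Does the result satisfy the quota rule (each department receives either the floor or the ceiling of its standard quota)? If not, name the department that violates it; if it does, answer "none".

none

Standard quotas: Oakdale 5.608, Rivermont 7.150, Pinehurst 6.272, Claybrook 4.970.
Adams allocation: Oakdale 6, Rivermont 7, Pinehurst 6, Claybrook 5.
Every allocation lies between the lower and upper quota.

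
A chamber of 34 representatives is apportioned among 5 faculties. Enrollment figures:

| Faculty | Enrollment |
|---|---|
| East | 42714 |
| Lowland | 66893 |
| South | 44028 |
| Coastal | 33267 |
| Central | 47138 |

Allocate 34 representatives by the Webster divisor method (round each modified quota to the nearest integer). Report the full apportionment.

Standard divisor 234040/34 ≈ 6883.529; standard quotas: East 6.205, Lowland 9.718, South 6.396, Coastal 4.833, Central 6.848.
Rounding to the nearest integer gives East 6, Lowland 10, South 6, Coastal 5, Central 7 — total 34, matching the house size, so no adjustment is needed.

East: 6, Lowland: 10, South: 6, Coastal: 5, Central: 7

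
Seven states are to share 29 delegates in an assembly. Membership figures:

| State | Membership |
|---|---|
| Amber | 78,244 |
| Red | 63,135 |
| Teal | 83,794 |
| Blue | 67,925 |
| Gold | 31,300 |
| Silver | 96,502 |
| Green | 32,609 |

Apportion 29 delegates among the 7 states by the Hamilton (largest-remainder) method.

Total 453509; standard divisor 453509/29 ≈ 15638.241.
Standard quotas: Amber 5.0034, Red 4.0372, Teal 5.3583, Blue 4.3435, Gold 2.0015, Silver 6.1709, Green 2.0852.
Lower quotas: Amber 5, Red 4, Teal 5, Blue 4, Gold 2, Silver 6, Green 2 (sum 28, leaving 1 seat).
Remainders in descending order: Teal 0.3583, Blue 0.3435, Silver 0.1709, Green 0.0852, Red 0.0372, Amber 0.0034, Gold 0.0015.
Largest remainder: Teal receives the extra seat.

Amber=5, Red=4, Teal=6, Blue=4, Gold=2, Silver=6, Green=2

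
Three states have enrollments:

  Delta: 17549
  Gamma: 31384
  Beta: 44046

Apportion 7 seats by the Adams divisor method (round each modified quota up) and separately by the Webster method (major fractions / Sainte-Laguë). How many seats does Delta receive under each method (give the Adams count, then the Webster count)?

2 and 1

Adams: Delta 2, Gamma 2, Beta 3.
Webster: Delta 1, Gamma 2, Beta 4.
Delta gets 2 under Adams and 1 under Webster.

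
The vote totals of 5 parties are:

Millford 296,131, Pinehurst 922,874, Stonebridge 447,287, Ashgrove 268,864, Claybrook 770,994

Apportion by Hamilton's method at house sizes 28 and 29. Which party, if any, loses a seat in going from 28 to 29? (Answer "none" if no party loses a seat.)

At 28 seats: Millford 3, Pinehurst 9, Stonebridge 5, Ashgrove 3, Claybrook 8.
At 29 seats: Millford 3, Pinehurst 10, Stonebridge 5, Ashgrove 3, Claybrook 8.
No party's allocation decreased.

none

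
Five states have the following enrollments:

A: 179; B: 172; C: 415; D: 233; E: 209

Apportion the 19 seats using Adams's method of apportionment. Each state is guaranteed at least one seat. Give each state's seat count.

Standard divisor 1208/19 ≈ 63.579; standard quotas: A 2.815, B 2.705, C 6.527, D 3.665, E 3.287.
Rounding up gives 3, 3, 7, 4, 4 = 21 seats, so the divisor must be adjusted.
With modified divisor 74: modified quotas A 2.419, B 2.324, C 5.608, D 3.149, E 2.824.
Rounding up: A 3, B 3, C 6, D 4, E 3 (total 19).

A=3, B=3, C=6, D=4, E=3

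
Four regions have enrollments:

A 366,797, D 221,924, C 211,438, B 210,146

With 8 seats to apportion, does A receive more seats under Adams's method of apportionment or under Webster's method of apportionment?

Adams: A 2, D 2, C 2, B 2.
Webster: A 3, D 2, C 2, B 1.
A gets 2 under Adams and 3 under Webster.

Webster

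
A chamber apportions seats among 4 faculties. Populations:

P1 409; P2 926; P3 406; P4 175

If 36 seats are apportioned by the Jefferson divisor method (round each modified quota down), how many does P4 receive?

3

Standard divisor 1916/36 ≈ 53.222; standard quotas: P1 7.685, P2 17.399, P3 7.628, P4 3.288.
Rounding down gives 7, 17, 7, 3 = 34 seats, so the divisor must be adjusted.
With modified divisor 50.9: modified quotas P1 8.035, P2 18.193, P3 7.976, P4 3.438.
Rounding down: P1 8, P2 18, P3 7, P4 3 (total 36).
P4 receives 3.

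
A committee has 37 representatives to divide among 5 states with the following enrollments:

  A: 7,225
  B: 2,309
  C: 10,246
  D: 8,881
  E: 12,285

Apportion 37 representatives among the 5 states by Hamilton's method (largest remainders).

A 7, B 2, C 9, D 8, E 11

Total 40946; standard divisor 40946/37 ≈ 1106.649.
Standard quotas: A 6.5287, B 2.0865, C 9.2586, D 8.0251, E 11.1011.
Lower quotas: A 6, B 2, C 9, D 8, E 11 (sum 36, leaving 1 seat).
Remainders in descending order: A 0.5287, C 0.2586, E 0.1011, B 0.0865, D 0.0251.
The surplus seat goes to A.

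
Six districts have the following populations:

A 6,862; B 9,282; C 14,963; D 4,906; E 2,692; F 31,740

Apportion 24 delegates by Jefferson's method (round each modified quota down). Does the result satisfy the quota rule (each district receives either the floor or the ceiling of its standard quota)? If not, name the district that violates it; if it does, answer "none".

Standard quotas: A 2.338, B 3.162, C 5.098, D 1.671, E 0.917, F 10.814.
Jefferson allocation: A 2, B 3, C 5, D 1, E 1, F 12.
F has quota 10.814 (lower 10, upper 11) but receives 12 — outside the quota interval.

F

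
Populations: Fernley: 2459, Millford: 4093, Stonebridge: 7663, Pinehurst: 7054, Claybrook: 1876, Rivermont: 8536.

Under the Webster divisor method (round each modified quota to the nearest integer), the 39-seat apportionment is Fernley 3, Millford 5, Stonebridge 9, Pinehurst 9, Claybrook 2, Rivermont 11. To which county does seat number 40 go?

Priority for the next seat is population ÷ (current seats + 0.5).
Priorities: Fernley 702.571, Millford 744.182, Stonebridge 806.632, Pinehurst 742.526, Claybrook 750.400, Rivermont 742.261.
Highest priority: Stonebridge.

Stonebridge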